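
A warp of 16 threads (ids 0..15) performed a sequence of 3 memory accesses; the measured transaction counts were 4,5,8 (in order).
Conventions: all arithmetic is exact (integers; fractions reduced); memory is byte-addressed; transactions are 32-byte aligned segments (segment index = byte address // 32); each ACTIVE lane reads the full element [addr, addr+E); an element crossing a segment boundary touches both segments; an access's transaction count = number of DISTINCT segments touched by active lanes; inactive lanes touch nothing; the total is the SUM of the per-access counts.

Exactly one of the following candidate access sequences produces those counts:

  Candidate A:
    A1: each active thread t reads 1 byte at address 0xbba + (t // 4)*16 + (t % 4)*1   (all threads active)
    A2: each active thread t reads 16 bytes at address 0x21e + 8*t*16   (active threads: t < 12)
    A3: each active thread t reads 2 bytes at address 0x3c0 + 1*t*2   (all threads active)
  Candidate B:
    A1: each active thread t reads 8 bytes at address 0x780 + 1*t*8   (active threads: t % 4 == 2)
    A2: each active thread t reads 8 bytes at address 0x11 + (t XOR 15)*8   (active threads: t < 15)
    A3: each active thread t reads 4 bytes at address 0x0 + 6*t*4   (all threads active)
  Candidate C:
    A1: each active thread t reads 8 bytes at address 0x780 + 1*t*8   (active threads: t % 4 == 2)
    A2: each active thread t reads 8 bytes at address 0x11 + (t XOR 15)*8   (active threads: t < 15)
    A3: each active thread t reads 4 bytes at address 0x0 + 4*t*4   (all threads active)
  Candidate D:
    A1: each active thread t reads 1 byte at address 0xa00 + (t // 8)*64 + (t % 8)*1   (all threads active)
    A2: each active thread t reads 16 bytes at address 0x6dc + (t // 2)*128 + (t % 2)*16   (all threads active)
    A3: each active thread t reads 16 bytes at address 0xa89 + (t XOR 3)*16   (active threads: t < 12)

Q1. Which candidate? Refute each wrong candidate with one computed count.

A: A1 gives 3 transactions, not 4
B: A3 gives 12 transactions, not 8
D: A1 gives 2 transactions, not 4
C: all counts match (4,5,8)

Answer: C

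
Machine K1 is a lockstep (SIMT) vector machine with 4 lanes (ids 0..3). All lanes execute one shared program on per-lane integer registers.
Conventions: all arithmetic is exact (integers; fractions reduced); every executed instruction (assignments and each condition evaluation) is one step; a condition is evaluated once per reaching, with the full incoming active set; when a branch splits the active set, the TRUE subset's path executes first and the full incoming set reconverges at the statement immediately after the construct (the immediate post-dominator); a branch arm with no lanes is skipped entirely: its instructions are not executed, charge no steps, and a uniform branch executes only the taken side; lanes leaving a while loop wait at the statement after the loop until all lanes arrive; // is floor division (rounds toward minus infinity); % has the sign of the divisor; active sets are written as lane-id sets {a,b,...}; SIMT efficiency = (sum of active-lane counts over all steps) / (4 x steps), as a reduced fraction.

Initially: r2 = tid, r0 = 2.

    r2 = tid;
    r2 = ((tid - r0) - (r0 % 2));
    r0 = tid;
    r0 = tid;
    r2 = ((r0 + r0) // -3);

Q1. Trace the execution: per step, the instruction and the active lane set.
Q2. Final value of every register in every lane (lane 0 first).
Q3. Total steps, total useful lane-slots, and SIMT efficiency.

step 0: r2 <- tid                    {0,1,2,3}
step 1: r2 <- ((tid - r0) - (r0 % 2)) {0,1,2,3}
step 2: r0 <- tid                    {0,1,2,3}
step 3: r0 <- tid                    {0,1,2,3}
step 4: r2 <- ((r0 + r0) // -3)      {0,1,2,3}

Answer: 5 steps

r2: 0,-1,-2,-2
r0: 0,1,2,3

steps = 5; useful = 20; efficiency = 20/20 = 1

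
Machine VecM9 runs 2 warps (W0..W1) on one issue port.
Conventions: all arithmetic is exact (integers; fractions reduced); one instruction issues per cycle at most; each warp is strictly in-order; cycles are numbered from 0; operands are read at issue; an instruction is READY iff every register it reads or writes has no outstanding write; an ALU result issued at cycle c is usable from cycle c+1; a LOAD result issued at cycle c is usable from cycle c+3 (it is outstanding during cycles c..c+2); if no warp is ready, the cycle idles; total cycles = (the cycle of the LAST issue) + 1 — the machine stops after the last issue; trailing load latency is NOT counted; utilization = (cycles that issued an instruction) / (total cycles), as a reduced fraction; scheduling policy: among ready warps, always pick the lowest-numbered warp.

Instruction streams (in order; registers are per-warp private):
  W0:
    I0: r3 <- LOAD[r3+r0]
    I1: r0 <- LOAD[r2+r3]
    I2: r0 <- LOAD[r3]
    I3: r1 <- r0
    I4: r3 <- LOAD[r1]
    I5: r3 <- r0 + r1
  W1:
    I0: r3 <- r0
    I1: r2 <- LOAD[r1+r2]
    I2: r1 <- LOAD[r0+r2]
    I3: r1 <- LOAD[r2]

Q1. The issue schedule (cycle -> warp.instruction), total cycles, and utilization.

cycle 0: W0.I0
cycle 1: W1.I0
cycle 2: W1.I1
cycle 3: W0.I1
cycle 4: idle
cycle 5: W1.I2
cycle 6: W0.I2
cycle 7: idle
cycle 8: W1.I3
cycle 9: W0.I3
cycle 10: W0.I4
cycle 11: idle
cycle 12: idle
cycle 13: W0.I5

Answer: 14 cycles, utilization 5/7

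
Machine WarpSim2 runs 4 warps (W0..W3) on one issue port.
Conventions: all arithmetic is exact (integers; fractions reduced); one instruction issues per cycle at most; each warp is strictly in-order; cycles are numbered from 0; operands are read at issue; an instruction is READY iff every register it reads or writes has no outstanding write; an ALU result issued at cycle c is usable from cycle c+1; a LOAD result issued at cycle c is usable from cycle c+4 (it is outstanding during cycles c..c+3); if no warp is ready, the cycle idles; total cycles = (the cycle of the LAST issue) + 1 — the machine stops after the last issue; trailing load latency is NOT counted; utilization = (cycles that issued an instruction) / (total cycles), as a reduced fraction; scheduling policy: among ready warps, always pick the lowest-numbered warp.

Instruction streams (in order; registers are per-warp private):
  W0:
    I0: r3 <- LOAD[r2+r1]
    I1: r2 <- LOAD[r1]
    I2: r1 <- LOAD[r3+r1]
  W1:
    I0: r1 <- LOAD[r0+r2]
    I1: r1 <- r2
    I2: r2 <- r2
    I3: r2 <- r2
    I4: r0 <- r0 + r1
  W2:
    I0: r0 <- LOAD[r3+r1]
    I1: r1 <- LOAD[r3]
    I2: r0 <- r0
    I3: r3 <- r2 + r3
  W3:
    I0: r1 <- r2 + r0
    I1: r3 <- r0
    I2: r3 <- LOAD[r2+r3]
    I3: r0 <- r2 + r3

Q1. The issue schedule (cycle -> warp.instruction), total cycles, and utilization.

cycle 0: W0.I0
cycle 1: W0.I1
cycle 2: W1.I0
cycle 3: W2.I0
cycle 4: W0.I2
cycle 5: W2.I1
cycle 6: W1.I1
cycle 7: W1.I2
cycle 8: W1.I3
cycle 9: W1.I4
cycle 10: W2.I2
cycle 11: W2.I3
cycle 12: W3.I0
cycle 13: W3.I1
cycle 14: W3.I2
cycle 15: idle
cycle 16: idle
cycle 17: idle
cycle 18: W3.I3

Answer: 19 cycles, utilization 16/19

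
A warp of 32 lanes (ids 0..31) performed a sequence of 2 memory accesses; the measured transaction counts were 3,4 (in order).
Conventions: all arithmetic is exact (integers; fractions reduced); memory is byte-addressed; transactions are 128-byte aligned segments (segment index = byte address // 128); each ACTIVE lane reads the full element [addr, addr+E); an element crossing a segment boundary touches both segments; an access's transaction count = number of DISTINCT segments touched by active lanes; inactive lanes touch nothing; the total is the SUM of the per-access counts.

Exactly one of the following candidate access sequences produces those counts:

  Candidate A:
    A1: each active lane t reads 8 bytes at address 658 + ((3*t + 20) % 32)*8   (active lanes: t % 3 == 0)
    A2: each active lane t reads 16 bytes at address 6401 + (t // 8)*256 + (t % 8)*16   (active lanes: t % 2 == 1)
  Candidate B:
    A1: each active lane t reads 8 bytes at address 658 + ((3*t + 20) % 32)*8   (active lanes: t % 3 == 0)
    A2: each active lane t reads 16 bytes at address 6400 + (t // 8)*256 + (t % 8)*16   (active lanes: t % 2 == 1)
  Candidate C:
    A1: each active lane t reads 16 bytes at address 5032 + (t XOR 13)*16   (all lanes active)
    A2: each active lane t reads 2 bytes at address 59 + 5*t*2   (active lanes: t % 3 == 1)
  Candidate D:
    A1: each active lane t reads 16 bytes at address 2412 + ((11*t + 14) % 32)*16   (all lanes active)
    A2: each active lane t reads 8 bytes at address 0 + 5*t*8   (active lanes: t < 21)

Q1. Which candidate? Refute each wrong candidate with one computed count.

A: A2 gives 8 transactions, not 4
C: A1 gives 5 transactions, not 3
D: A1 gives 5 transactions, not 3
B: all counts match (3,4)

Answer: B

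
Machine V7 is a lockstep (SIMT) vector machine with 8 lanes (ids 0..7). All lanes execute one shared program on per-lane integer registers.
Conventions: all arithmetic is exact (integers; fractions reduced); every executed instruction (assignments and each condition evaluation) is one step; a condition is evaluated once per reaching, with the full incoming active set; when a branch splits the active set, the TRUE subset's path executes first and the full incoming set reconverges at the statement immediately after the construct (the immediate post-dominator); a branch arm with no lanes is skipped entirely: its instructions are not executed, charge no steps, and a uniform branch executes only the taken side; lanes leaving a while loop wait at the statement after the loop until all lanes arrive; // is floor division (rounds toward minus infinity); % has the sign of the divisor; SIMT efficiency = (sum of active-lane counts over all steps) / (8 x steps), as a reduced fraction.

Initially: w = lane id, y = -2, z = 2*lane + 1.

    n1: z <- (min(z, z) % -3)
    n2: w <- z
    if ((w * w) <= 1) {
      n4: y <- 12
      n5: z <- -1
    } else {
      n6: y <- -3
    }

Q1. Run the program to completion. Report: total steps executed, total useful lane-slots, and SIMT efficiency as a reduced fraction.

Answer: 6 steps, 37 useful, 37/48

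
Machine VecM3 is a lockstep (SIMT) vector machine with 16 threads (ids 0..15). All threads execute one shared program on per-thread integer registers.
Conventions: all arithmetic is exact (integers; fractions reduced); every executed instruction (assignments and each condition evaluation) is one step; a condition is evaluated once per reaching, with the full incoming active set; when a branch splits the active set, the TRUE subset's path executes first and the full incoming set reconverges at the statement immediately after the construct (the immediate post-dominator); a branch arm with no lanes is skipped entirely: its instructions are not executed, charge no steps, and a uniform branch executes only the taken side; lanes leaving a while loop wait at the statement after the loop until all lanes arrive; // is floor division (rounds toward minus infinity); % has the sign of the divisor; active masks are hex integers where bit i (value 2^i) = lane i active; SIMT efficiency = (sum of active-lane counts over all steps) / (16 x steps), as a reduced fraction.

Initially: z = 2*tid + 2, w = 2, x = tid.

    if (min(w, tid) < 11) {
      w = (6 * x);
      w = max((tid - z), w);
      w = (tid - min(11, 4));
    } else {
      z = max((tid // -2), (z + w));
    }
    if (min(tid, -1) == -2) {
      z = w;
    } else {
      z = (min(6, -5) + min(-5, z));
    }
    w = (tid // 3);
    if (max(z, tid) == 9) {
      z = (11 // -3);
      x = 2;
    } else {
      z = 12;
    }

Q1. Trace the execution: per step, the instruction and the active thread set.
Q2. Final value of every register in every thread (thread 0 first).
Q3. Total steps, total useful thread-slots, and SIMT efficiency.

step 0: eval (min(w, tid) < 11)      0xffff
step 1: w <- (6 * x)                 0xffff
step 2: w <- max((tid - z), w)       0xffff
step 3: w <- (tid - min(11, 4))      0xffff
step 4: eval (min(tid, -1) == -2)    0xffff
step 5: z <- (min(6, -5) + min(-5, z)) 0xffff
step 6: w <- (tid // 3)              0xffff
step 7: eval (max(z, tid) == 9)      0xffff
step 8: z <- (11 // -3)              0x0200
step 9: x <- 2                       0x0200
step 10: z <- 12                      0xfdff

Answer: 11 steps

z: 12,12,12,12,12,12,12,12,12,-4,12,12,12,12,12,12
w: 0,0,0,1,1,1,2,2,2,3,3,3,4,4,4,5
x: 0,1,2,3,4,5,6,7,8,2,10,11,12,13,14,15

steps = 11; useful = 145; efficiency = 145/176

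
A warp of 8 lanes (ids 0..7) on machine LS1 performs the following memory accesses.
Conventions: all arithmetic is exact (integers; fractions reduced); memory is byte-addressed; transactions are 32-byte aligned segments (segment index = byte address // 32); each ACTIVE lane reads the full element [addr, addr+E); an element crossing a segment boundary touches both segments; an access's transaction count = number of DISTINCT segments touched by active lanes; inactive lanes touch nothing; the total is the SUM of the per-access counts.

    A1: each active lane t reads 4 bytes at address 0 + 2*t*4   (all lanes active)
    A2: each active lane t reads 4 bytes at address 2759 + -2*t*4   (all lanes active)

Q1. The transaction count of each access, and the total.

A1: 2 transactions
A2: 3 transactions

Answer: 2,3; total 5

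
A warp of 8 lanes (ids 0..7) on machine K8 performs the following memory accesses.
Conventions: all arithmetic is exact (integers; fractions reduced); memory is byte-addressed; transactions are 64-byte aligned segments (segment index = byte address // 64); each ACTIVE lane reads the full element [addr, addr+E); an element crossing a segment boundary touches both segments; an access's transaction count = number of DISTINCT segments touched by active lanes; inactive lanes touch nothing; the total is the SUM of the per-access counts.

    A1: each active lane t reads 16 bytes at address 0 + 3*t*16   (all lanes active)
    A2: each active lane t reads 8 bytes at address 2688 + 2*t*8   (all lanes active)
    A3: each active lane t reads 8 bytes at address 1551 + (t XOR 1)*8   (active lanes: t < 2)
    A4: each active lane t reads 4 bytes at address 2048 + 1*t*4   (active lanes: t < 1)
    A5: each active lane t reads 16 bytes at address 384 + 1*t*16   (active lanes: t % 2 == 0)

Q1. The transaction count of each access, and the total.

A1: 6 transactions
A2: 2 transactions
A3: 1 transaction
A4: 1 transaction
A5: 2 transactions

Answer: 6,2,1,1,2; total 12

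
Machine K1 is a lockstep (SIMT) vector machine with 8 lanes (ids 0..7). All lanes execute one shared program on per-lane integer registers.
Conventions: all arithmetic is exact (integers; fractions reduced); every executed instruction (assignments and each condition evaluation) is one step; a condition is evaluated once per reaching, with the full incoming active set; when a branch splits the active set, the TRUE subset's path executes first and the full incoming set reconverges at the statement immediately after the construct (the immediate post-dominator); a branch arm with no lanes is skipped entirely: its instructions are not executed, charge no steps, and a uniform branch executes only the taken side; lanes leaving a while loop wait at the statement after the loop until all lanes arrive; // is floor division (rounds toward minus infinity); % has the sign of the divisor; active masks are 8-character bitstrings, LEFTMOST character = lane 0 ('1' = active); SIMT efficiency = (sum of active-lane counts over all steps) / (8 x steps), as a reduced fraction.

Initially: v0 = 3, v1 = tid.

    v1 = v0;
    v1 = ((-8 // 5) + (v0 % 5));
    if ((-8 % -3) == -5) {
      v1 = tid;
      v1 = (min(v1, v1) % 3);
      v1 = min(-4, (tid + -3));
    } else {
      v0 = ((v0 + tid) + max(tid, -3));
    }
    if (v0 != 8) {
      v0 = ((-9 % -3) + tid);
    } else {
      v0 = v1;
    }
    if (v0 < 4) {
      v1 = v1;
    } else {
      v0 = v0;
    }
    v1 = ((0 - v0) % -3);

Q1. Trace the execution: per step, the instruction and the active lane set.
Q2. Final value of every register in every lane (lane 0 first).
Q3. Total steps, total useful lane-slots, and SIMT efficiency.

step 0: v1 <- v0                     11111111
step 1: v1 <- ((-8 // 5) + (v0 % 5)) 11111111
step 2: eval ((-8 % -3) == -5)       11111111
step 3: v0 <- ((v0 + tid) + max(tid, -3)) 11111111
step 4: eval (v0 != 8)               11111111
step 5: v0 <- ((-9 % -3) + tid)      11111111
step 6: eval (v0 < 4)                11111111
step 7: v1 <- v1                     11110000
step 8: v0 <- v0                     00001111
step 9: v1 <- ((0 - v0) % -3)        11111111

Answer: 10 steps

v0: 0,1,2,3,4,5,6,7
v1: 0,-1,-2,0,-1,-2,0,-1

steps = 10; useful = 72; efficiency = 72/80 = 9/10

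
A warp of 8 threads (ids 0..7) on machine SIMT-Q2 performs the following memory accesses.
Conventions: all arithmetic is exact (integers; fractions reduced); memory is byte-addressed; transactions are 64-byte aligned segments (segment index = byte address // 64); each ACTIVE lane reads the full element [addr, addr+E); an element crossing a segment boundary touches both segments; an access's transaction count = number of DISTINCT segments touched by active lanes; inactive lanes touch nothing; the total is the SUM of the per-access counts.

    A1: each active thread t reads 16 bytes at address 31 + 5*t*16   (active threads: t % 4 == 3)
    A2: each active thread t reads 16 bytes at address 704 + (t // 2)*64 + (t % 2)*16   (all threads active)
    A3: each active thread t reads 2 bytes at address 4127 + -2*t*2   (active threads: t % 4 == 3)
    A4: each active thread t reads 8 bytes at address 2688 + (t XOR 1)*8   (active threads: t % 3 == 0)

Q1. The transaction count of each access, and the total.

A1: 2 transactions
A2: 4 transactions
A3: 1 transaction
A4: 1 transaction

Answer: 2,4,1,1; total 8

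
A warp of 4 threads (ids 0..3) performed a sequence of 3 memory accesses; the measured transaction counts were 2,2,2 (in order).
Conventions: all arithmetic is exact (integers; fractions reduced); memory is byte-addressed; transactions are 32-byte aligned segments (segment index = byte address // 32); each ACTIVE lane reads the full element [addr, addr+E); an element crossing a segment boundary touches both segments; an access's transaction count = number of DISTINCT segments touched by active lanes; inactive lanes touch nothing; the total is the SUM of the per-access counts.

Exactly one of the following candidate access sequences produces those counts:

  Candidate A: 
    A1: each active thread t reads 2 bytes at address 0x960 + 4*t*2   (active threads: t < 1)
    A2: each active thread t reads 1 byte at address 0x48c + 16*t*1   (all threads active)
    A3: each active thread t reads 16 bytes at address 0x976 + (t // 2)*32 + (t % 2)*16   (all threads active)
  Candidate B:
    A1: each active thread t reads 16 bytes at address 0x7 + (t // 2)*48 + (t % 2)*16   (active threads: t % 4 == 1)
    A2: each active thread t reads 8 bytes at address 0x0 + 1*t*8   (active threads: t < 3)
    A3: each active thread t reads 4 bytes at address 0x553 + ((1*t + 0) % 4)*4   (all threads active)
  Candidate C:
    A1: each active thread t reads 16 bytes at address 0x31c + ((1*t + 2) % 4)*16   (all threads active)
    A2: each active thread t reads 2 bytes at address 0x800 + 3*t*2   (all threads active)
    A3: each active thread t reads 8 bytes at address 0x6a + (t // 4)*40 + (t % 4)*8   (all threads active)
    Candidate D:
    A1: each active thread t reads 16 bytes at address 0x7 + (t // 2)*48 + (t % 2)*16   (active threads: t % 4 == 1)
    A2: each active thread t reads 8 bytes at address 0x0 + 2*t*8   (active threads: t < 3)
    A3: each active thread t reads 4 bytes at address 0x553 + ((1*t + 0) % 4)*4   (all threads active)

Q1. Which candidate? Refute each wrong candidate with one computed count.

A: A1 gives 1 transaction, not 2
B: A2 gives 1 transaction, not 2
C: A1 gives 3 transactions, not 2
D: all counts match (2,2,2)

Answer: D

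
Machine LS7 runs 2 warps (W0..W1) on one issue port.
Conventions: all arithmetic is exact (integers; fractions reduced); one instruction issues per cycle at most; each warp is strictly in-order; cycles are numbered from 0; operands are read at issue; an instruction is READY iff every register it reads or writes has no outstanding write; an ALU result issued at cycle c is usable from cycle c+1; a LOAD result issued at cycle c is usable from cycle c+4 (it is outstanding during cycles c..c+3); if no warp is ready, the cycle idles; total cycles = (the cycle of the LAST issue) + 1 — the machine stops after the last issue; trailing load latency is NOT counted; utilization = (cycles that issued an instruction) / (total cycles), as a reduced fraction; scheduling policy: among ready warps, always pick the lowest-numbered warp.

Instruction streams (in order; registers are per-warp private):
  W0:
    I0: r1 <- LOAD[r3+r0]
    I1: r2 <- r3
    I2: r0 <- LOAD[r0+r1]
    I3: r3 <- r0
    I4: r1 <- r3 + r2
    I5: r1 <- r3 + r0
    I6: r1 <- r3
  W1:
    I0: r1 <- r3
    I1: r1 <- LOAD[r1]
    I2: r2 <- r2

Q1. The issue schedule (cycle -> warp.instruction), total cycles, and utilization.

cycle 0: W0.I0
cycle 1: W0.I1
cycle 2: W1.I0
cycle 3: W1.I1
cycle 4: W0.I2
cycle 5: W1.I2
cycle 6: idle
cycle 7: idle
cycle 8: W0.I3
cycle 9: W0.I4
cycle 10: W0.I5
cycle 11: W0.I6

Answer: 12 cycles, utilization 5/6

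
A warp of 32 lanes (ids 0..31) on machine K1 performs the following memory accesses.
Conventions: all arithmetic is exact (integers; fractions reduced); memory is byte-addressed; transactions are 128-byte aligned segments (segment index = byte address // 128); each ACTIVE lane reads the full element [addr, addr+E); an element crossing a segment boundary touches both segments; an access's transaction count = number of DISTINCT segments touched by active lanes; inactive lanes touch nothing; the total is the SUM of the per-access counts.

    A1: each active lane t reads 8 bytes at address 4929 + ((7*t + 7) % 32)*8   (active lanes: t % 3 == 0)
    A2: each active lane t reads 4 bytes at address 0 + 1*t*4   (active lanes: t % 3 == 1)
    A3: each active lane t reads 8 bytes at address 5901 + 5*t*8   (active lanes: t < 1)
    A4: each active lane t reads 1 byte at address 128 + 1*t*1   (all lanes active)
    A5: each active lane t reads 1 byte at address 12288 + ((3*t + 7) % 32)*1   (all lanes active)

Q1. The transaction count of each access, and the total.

A1: 3 transactions
A2: 1 transaction
A3: 1 transaction
A4: 1 transaction
A5: 1 transaction

Answer: 3,1,1,1,1; total 7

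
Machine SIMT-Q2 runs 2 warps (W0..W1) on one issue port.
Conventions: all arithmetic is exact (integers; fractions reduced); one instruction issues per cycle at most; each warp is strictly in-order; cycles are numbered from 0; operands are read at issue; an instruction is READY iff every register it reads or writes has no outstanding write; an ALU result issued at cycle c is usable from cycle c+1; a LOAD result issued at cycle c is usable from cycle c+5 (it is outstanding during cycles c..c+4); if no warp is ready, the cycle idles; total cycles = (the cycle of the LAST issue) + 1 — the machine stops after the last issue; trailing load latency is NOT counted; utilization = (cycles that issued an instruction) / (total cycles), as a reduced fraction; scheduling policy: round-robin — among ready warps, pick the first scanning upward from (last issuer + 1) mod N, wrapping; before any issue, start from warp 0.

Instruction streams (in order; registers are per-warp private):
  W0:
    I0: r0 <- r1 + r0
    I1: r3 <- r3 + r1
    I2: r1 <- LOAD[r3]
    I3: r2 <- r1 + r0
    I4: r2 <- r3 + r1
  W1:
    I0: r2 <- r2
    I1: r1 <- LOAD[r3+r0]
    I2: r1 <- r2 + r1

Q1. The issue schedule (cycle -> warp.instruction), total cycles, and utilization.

cycle 0: W0.I0
cycle 1: W1.I0
cycle 2: W0.I1
cycle 3: W1.I1
cycle 4: W0.I2
cycle 5: idle
cycle 6: idle
cycle 7: idle
cycle 8: W1.I2
cycle 9: W0.I3
cycle 10: W0.I4

Answer: 11 cycles, utilization 8/11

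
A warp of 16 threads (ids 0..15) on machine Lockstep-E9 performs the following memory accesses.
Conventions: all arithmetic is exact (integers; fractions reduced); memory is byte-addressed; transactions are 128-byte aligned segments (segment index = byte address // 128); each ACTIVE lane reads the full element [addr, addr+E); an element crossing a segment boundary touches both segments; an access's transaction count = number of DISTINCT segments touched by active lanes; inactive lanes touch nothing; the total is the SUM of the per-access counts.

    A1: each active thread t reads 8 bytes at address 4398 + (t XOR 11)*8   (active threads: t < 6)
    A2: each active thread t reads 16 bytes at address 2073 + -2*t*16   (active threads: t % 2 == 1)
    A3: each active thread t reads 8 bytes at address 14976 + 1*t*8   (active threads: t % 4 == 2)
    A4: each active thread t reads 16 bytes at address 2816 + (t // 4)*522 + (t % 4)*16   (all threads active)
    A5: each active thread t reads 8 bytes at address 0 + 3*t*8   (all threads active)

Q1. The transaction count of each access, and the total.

A1: 2 transactions
A2: 5 transactions
A3: 1 transaction
A4: 4 transactions
A5: 3 transactions

Answer: 2,5,1,4,3; total 15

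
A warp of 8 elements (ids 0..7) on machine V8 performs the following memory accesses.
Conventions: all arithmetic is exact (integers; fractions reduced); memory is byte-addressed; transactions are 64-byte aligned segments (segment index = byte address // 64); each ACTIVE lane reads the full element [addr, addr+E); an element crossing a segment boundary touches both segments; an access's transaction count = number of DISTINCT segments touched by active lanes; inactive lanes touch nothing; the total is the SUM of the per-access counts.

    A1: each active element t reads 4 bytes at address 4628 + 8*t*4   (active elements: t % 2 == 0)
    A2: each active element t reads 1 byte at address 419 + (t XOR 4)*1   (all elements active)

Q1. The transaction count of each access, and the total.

A1: 4 transactions
A2: 1 transaction

Answer: 4,1; total 5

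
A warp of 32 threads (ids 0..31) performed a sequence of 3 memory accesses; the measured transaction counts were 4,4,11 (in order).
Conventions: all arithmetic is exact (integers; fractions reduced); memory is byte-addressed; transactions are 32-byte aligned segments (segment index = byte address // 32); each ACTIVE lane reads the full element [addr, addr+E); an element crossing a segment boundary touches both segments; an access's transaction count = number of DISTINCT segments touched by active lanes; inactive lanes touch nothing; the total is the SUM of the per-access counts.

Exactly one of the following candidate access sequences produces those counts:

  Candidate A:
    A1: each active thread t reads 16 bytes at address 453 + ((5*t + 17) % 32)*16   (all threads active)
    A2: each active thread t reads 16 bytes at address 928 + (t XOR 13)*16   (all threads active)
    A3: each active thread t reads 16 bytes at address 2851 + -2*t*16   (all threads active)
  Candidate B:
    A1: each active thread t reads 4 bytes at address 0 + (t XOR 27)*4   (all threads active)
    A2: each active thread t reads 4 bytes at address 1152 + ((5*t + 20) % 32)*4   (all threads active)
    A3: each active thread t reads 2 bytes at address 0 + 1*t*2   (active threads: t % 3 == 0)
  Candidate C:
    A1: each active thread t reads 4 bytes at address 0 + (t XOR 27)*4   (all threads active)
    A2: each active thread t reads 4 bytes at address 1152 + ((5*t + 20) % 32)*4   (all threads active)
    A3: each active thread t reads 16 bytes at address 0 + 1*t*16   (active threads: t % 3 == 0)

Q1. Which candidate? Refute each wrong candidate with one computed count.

A: A1 gives 17 transactions, not 4
B: A3 gives 2 transactions, not 11
C: all counts match (4,4,11)

Answer: C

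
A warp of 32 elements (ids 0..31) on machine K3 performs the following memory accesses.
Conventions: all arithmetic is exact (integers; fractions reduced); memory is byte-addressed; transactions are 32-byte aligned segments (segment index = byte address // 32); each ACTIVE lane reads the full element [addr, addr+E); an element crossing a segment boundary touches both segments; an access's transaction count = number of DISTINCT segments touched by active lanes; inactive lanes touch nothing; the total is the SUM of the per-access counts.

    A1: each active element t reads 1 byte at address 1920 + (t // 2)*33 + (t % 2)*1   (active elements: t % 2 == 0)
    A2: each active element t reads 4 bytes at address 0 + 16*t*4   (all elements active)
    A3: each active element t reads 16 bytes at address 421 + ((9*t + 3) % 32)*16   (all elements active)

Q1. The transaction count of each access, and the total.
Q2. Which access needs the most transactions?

A1: 16 transactions
A2: 32 transactions
A3: 17 transactions

Answer: 16,32,17; total 65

Answer: A2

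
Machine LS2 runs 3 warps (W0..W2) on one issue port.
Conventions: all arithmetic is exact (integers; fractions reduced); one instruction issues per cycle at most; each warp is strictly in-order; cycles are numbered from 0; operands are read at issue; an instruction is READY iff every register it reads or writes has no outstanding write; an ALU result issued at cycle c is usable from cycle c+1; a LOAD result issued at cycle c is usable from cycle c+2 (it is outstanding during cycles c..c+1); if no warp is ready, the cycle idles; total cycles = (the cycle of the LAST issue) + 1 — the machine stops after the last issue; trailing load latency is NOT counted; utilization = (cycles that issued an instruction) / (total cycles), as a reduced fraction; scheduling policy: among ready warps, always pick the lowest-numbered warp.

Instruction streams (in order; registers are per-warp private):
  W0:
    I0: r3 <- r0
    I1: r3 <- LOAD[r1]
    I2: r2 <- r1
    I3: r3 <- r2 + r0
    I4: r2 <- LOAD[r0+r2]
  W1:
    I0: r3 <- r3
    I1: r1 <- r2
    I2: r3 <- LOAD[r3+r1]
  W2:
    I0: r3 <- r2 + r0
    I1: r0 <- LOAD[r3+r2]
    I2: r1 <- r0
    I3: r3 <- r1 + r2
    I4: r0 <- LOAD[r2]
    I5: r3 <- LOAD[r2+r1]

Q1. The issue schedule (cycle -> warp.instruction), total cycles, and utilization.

cycle 0: W0.I0
cycle 1: W0.I1
cycle 2: W0.I2
cycle 3: W0.I3
cycle 4: W0.I4
cycle 5: W1.I0
cycle 6: W1.I1
cycle 7: W1.I2
cycle 8: W2.I0
cycle 9: W2.I1
cycle 10: idle
cycle 11: W2.I2
cycle 12: W2.I3
cycle 13: W2.I4
cycle 14: W2.I5

Answer: 15 cycles, utilization 14/15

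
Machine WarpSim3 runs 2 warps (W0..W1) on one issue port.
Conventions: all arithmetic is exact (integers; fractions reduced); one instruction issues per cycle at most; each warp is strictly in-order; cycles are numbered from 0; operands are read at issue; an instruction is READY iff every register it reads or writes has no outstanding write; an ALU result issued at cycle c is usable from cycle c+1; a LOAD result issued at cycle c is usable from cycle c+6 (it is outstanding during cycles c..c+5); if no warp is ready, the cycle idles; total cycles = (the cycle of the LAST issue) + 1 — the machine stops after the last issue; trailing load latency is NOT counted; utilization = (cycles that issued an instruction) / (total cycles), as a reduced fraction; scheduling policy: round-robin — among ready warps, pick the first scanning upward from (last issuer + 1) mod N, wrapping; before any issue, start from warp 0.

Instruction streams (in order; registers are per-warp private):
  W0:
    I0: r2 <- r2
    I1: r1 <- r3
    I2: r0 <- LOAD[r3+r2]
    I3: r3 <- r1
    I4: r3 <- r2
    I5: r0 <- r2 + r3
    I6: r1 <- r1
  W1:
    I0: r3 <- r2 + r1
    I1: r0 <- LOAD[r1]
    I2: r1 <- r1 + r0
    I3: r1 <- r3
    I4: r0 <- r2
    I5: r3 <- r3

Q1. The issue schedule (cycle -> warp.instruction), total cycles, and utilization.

cycle 0: W0.I0
cycle 1: W1.I0
cycle 2: W0.I1
cycle 3: W1.I1
cycle 4: W0.I2
cycle 5: W0.I3
cycle 6: W0.I4
cycle 7: idle
cycle 8: idle
cycle 9: W1.I2
cycle 10: W0.I5
cycle 11: W1.I3
cycle 12: W0.I6
cycle 13: W1.I4
cycle 14: W1.I5

Answer: 15 cycles, utilization 13/15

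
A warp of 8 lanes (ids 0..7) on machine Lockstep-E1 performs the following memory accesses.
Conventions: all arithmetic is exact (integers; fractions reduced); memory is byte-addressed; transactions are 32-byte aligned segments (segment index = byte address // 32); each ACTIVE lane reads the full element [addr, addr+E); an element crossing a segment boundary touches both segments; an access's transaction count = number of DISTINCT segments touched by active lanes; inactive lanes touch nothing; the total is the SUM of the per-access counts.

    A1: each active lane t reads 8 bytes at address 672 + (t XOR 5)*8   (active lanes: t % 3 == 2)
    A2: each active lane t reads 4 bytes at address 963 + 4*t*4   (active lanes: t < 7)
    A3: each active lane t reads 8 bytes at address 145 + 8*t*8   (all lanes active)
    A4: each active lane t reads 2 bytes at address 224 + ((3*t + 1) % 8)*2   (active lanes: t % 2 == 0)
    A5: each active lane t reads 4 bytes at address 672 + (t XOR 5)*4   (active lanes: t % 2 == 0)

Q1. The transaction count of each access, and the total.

A1: 2 transactions
A2: 4 transactions
A3: 8 transactions
A4: 1 transaction
A5: 1 transaction

Answer: 2,4,8,1,1; total 16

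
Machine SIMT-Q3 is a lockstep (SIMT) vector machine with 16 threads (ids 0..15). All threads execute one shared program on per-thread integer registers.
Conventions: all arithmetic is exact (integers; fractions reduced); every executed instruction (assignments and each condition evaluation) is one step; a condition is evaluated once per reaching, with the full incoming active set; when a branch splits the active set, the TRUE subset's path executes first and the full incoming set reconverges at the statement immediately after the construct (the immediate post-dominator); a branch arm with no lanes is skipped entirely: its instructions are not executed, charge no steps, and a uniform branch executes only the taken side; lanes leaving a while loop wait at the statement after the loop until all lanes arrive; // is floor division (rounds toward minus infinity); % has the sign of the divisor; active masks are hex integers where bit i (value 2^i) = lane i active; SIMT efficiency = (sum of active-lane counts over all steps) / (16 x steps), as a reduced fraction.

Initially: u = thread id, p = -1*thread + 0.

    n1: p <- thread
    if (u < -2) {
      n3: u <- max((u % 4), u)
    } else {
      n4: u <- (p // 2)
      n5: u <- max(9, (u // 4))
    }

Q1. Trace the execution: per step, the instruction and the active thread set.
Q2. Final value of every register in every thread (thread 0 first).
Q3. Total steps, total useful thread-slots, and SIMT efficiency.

step 0: p <- thread                  0xffff
step 1: eval (u < -2)                0xffff
step 2: u <- (p // 2)                0xffff
step 3: u <- max(9, (u // 4))        0xffff

Answer: 4 steps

u: 9,9,9,9,9,9,9,9,9,9,9,9,9,9,9,9
p: 0,1,2,3,4,5,6,7,8,9,10,11,12,13,14,15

steps = 4; useful = 64; efficiency = 64/64 = 1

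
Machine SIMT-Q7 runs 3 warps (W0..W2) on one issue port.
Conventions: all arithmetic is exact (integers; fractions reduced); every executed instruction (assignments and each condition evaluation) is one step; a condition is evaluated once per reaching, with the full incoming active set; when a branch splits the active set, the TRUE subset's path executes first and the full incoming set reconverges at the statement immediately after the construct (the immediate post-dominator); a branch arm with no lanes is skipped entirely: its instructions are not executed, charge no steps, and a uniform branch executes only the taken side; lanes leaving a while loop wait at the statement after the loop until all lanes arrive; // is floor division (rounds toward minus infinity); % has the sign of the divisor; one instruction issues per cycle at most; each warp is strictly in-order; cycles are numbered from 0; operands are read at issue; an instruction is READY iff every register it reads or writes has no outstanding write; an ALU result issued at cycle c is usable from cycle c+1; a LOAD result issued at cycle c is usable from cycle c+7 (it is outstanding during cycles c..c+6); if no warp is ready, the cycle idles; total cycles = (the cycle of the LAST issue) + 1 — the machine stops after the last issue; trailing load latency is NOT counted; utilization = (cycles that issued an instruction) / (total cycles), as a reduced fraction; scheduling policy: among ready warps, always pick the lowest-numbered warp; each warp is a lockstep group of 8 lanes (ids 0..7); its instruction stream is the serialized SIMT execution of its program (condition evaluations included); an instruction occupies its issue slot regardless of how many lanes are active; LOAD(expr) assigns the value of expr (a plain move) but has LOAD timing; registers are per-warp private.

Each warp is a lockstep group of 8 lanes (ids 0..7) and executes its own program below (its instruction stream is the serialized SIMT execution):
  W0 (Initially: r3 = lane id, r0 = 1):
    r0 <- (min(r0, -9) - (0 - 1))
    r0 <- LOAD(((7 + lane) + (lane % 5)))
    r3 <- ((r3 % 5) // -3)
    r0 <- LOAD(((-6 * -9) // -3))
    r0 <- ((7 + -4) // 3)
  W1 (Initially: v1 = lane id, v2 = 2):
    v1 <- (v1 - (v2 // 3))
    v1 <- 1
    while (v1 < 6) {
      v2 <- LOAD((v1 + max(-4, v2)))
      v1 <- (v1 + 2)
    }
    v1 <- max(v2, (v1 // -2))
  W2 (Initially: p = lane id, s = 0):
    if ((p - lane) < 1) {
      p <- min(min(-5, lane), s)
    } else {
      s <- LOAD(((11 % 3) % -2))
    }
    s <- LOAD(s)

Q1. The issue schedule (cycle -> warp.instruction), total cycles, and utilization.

cycle 0: W0.I0
cycle 1: W0.I1
cycle 2: W0.I2
cycle 3: W1.I0
cycle 4: W1.I1
cycle 5: W1.I2
cycle 6: W1.I3
cycle 7: W1.I4
cycle 8: W0.I3
cycle 9: W1.I5
cycle 10: W2.I0
cycle 11: W2.I1
cycle 12: W2.I2
cycle 13: W1.I6
cycle 14: W1.I7
cycle 15: W0.I4
cycle 16: W1.I8
cycle 17: idle
cycle 18: idle
cycle 19: idle
cycle 20: W1.I9
cycle 21: W1.I10
cycle 22: W1.I11
cycle 23: idle
cycle 24: idle
cycle 25: idle
cycle 26: idle
cycle 27: W1.I12

Answer: 28 cycles, utilization 3/4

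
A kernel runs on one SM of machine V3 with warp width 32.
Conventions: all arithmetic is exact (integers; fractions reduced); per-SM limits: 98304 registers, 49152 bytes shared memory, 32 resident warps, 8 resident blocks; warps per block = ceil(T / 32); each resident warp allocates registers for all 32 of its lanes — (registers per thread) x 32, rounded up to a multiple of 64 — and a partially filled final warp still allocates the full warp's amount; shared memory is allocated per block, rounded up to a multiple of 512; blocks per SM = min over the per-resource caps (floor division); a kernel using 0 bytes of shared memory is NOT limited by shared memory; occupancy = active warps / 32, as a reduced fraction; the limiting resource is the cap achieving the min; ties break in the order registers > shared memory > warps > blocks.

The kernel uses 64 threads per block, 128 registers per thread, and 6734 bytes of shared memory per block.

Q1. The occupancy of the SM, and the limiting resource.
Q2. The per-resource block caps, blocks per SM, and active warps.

Answer: occupancy 3/8, limited by shared memory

registers: 12 blocks
shared memory: 6 blocks
warps: 16 blocks
blocks: 8 blocks

Answer: 6 blocks, 12 active warps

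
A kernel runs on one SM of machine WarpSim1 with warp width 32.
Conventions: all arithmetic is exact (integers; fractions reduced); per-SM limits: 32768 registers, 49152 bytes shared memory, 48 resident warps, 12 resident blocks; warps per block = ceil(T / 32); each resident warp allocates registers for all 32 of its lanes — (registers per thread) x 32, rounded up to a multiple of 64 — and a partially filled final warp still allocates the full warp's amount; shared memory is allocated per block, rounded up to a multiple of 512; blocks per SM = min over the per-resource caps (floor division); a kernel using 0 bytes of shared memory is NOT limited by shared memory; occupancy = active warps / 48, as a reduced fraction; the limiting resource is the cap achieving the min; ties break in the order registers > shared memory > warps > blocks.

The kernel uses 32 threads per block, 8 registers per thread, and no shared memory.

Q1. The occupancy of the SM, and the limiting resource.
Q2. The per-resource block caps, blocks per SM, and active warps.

Answer: occupancy 1/4, limited by blocks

registers: 128 blocks
shared memory: no limit (kernel uses none)
warps: 48 blocks
blocks: 12 blocks

Answer: 12 blocks, 12 active warps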